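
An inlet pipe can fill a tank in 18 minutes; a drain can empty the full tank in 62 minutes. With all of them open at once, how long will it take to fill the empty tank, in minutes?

Net rate = 1/18 − 1/62 = (31 − 9)/558 = 22/558 = 11/279 per minute.
Filling time = 1 ÷ (11/279) = 279/11 minutes.

279/11 minutes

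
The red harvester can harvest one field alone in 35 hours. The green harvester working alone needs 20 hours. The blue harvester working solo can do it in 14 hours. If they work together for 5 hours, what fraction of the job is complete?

3/4

Combined rate: 1/35 + 1/20 + 1/14 = (4 + 7 + 10)/140 = 21/140 = 3/20 per hour.
In 5 hours they complete 5·3/20 = 3/4 of the job.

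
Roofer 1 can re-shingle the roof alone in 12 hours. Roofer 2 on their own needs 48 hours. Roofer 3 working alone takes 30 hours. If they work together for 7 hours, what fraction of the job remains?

3/80

Combined rate: 1/12 + 1/48 + 1/30 = (20 + 5 + 8)/240 = 33/240 = 11/80 per hour.
In 7 hours they complete 7·11/80 = 77/80 of the job.
So 3/80 remains.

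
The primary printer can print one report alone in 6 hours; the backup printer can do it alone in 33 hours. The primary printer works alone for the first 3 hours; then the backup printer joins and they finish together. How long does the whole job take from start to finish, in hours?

72/13 hours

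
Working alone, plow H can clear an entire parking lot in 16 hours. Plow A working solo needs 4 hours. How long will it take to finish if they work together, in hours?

Combined rate: 1/16 + 1/4 = (1 + 4)/16 = 5/16 per hour.
Time = 1 ÷ (5/16) = 16/5 hours.

16/5 hours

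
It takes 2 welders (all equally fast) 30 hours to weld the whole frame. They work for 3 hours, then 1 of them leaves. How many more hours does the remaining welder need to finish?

54 hours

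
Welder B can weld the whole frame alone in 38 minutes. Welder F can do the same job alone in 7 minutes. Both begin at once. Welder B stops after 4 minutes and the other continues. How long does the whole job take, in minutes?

119/19 minutes

In the first 4 minutes the combined rate is 45/266, so 90/133 of the job is done, leaving 43/133.
After welder B leaves the rate is 1/7 per minute; the remaining 43/133 takes 43/19 minutes.
Total = 4 + 43/19 = 119/19 minutes.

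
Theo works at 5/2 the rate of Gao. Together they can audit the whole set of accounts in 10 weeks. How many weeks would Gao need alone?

35 weeks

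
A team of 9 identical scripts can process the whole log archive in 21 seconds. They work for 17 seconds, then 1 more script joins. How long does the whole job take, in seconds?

One script does 1/189 of the job per second.
After 17 seconds with 9 scripts, 17/21 is done (4/21 left).
With 10 scripts the rate is 10/189, so the rest takes 4/21 ÷ 10/189 = 18/5 seconds.
Total = 17 + 18/5 = 103/5 seconds.

103/5 seconds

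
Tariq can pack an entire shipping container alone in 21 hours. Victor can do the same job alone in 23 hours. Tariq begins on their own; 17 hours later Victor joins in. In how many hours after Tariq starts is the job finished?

In the first 17 hours Tariq alone does 17/21 of the job, leaving 4/21.
Once everyone is working, combined rate: 1/21 + 1/23 = (23 + 21)/483 = 44/483 per hour.
Remaining 4/21 at 44/483 per hour takes 23/11 hours.
Total from the start = 17 + 23/11 = 210/11 hours.

210/11 hours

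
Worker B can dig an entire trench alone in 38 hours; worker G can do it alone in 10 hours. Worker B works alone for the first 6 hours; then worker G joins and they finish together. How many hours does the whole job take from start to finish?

In 6 hours worker B does 6/38 = 3/19 of the job, leaving 16/19.
Worker B and worker G together work at 12/95 per hour, so finishing takes 16/19 ÷ 12/95 = 20/3 hours.
Total time = 6 + 20/3 = 38/3 hours.

38/3 hours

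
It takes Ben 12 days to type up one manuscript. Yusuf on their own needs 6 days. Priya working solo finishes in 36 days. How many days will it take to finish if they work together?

18/5 days

Combined rate: 1/12 + 1/6 + 1/36 = (3 + 6 + 1)/36 = 10/36 = 5/18 per day.
Time = 1 ÷ (5/18) = 18/5 days.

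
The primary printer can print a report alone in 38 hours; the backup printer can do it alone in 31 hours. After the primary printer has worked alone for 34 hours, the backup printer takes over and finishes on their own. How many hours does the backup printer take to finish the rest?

In 34 hours the primary printer does 34/38 = 17/19 of the job, leaving 2/19.
The backup printer works at 1/31 per hour, so finishing takes 2/19 ÷ 1/31 = 62/19 hours.

62/19 hours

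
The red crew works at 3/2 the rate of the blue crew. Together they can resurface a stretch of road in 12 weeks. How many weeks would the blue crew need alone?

Let the blue crew's rate be r; then the red crew's rate is (3/2)r, so together (3/2 + 1)r = (5/2)r = 1/12.
Thus r = 1/30 per week.
The blue crew alone: 30 weeks; the red crew alone: 20 weeks.

30 weeks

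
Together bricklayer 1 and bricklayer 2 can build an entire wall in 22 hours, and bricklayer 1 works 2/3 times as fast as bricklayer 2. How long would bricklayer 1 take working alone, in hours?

55 hours

Let bricklayer 2's rate be r; then bricklayer 1's rate is (2/3)r, so together (2/3 + 1)r = (5/3)r = 1/22.
Thus r = 3/110 per hour.
Bricklayer 2 alone: 110/3 hours; bricklayer 1 alone: 55 hours.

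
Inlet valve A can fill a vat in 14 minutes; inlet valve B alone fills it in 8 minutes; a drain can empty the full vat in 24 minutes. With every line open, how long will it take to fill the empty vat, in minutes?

84/13 minutes

Net rate = 1/14 + 1/8 − 1/24 = (12 + 21 − 7)/168 = 26/168 = 13/84 per minute.
Filling time = 1 ÷ (13/84) = 84/13 minutes.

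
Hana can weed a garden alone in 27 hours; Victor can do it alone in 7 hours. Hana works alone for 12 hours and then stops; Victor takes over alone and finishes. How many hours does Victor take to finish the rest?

In 12 hours Hana does 12/27 = 4/9 of the job, leaving 5/9.
Victor works at 1/7 per hour, so finishing takes 5/9 ÷ 1/7 = 35/9 hours.

35/9 hours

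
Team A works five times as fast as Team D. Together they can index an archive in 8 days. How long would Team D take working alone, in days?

48 days

Let Team D's rate be r; then Team A's rate is 5r, so together (5 + 1)r = 6r = 1/8.
Thus r = 1/48 per day.
Team D alone: 48 days; Team A alone: 48/5 days.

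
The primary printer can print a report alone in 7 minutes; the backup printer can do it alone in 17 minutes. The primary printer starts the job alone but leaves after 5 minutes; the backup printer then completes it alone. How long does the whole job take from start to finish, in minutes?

69/7 minutes

In 5 minutes the primary printer does 5/7 of the job, leaving 2/7.
The backup printer works at 1/17 per minute, so finishing takes 2/7 ÷ 1/17 = 34/7 minutes.
Total time = 5 + 34/7 = 69/7 minutes.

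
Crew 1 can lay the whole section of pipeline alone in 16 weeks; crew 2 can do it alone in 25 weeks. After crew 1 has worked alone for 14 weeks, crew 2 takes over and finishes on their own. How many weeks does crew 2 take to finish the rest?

In 14 weeks crew 1 does 14/16 = 7/8 of the job, leaving 1/8.
Crew 2 works at 1/25 per week, so finishing takes 1/8 ÷ 1/25 = 25/8 weeks.

25/8 weeks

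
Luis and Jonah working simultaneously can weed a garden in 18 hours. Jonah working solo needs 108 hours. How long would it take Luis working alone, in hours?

Combined rate is 1/18 per hour.
Known contribution: 1/108 per hour.
So Luis's rate is 1/18 − 1/108 = 5/108, meaning 108/5 hours alone.

108/5 hours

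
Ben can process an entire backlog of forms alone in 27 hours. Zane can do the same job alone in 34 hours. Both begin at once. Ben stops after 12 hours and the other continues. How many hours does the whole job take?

170/9 hours

In the first 12 hours the combined rate is 61/918, so 122/153 of the job is done, leaving 31/153.
After Ben leaves the rate is 1/34 per hour; the remaining 31/153 takes 62/9 hours.
Total = 12 + 62/9 = 170/9 hours.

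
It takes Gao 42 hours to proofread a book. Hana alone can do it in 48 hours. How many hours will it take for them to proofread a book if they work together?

112/5 hours

Combined rate: 1/42 + 1/48 = (8 + 7)/336 = 15/336 = 5/112 per hour.
Time = 1 ÷ (5/112) = 112/5 hours.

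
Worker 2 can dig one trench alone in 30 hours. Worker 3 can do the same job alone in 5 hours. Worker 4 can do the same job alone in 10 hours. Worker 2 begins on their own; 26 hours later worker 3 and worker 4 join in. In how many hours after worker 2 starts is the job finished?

132/5 hours

In the first 26 hours worker 2 alone does 26/30 = 13/15 of the job, leaving 2/15.
Once everyone is working, combined rate: 1/30 + 1/5 + 1/10 = (1 + 6 + 3)/30 = 10/30 = 1/3 per hour.
Remaining 2/15 at 1/3 per hour takes 2/5 hours.
Total from the start = 26 + 2/5 = 132/5 hours.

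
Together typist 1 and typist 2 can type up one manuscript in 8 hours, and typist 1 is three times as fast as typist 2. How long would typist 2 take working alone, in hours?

32 hours

Let typist 2's rate be r; then typist 1's rate is 3r, so together (3 + 1)r = 4r = 1/8.
Thus r = 1/32 per hour.
Typist 2 alone: 32 hours; typist 1 alone: 32/3 hours.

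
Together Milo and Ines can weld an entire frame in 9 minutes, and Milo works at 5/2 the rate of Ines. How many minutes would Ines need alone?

63/2 minutes

Let Ines's rate be r; then Milo's rate is (5/2)r, so together (5/2 + 1)r = (7/2)r = 1/9.
Thus r = 2/63 per minute.
Ines alone: 63/2 minutes; Milo alone: 63/5 minutes.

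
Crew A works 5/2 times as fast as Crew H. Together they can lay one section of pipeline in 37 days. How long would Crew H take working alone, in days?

259/2 days

Let Crew H's rate be r; then Crew A's rate is (5/2)r, so together (5/2 + 1)r = (7/2)r = 1/37.
Thus r = 2/259 per day.
Crew H alone: 259/2 days; Crew A alone: 259/5 days.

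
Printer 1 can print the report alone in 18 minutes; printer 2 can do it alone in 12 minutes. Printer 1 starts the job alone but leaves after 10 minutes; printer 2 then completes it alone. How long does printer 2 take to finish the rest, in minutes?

In 10 minutes printer 1 does 10/18 = 5/9 of the job, leaving 4/9.
Printer 2 works at 1/12 per minute, so finishing takes 4/9 ÷ 1/12 = 16/3 minutes.

16/3 minutes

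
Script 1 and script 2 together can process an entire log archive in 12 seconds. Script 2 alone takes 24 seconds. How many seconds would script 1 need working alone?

24 seconds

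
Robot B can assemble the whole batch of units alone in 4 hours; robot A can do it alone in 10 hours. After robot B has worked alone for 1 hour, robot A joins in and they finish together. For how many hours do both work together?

15/7 hours

In 1 hour robot B does 1/4 of the job, leaving 3/4.
Robot B and robot A together work at 7/20 per hour, so finishing takes 3/4 ÷ 7/20 = 15/7 hours.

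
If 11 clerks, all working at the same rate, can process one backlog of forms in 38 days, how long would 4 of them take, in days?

209/2 days

Total work is 11·38 = 418 clerk-days.
With 4 clerks: 418/4 = 209/2 days.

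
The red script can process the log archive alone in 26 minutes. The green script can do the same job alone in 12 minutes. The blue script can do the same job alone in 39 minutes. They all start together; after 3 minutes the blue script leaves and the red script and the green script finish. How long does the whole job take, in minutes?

In the first 3 minutes the combined rate is 23/156, so 23/52 of the job is done, leaving 29/52.
After the blue script leaves the rate is 19/156 per minute; the remaining 29/52 takes 87/19 minutes.
Total = 3 + 87/19 = 144/19 minutes.

144/19 minutes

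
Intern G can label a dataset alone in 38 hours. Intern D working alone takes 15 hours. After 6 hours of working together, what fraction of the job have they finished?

Combined rate: 1/38 + 1/15 = (15 + 38)/570 = 53/570 per hour.
In 6 hours they complete 6·53/570 = 53/95 of the job.

53/95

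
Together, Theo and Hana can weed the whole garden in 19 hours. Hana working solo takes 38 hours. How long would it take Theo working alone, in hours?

38 hours

Combined rate is 1/19 per hour.
Known contribution: 1/38 per hour.
So Theo's rate is 1/19 − 1/38 = 1/38, meaning 38 hours alone.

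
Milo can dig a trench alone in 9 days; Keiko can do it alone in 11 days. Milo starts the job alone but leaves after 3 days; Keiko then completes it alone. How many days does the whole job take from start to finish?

31/3 days

In 3 days Milo does 3/9 = 1/3 of the job, leaving 2/3.
Keiko works at 1/11 per day, so finishing takes 2/3 ÷ 1/11 = 22/3 days.
Total time = 3 + 22/3 = 31/3 days.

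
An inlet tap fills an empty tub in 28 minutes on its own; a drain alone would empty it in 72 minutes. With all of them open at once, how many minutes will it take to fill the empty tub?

504/11 minutes

Net rate = 1/28 − 1/72 = (18 − 7)/504 = 11/504 per minute.
Filling time = 1 ÷ (11/504) = 504/11 minutes.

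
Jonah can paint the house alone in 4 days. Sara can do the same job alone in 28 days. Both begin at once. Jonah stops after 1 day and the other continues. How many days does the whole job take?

21 days

In the first 1 day the combined rate is 2/7, so 2/7 of the job is done, leaving 5/7.
After Jonah leaves the rate is 1/28 per day; the remaining 5/7 takes 20 days.
Total = 1 + 20 = 21 days.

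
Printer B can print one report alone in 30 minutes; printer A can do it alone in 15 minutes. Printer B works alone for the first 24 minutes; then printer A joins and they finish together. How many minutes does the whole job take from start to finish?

In 24 minutes printer B does 24/30 = 4/5 of the job, leaving 1/5.
Printer B and printer A together work at 1/10 per minute, so finishing takes 1/5 ÷ 1/10 = 2 minutes.
Total time = 24 + 2 = 26 minutes.

26 minutes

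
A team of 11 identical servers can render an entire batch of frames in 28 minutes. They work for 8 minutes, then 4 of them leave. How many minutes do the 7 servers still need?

220/7 minutes

One server does 1/308 of the job per minute.
After 8 minutes with 11 servers, 2/7 is done (5/7 left).
With 7 servers the rate is 7/308 = 1/44, so the rest takes 5/7 ÷ 1/44 = 220/7 minutes.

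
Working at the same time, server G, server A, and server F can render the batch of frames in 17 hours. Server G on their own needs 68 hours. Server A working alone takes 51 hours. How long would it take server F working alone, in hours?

Combined rate is 1/17 per hour.
Known contribution: 1/68 + 1/51 = (3 + 4)/204 = 7/204 per hour.
So server F's rate is 1/17 − 7/204 = 5/204, meaning 204/5 hours alone.

204/5 hours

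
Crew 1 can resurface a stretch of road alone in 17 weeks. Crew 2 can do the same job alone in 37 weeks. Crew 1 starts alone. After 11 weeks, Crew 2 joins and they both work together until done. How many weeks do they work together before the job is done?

37/9 weeks

In the first 11 weeks Crew 1 alone does 11/17 of the job, leaving 6/17.
Once everyone is working, combined rate: 1/17 + 1/37 = (37 + 17)/629 = 54/629 per week.
Remaining 6/17 at 54/629 per week takes 37/9 weeks.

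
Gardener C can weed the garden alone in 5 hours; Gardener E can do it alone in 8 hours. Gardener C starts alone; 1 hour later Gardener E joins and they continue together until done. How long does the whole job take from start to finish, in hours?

In 1 hour Gardener C does 1/5 of the job, leaving 4/5.
Gardener C and Gardener E together work at 13/40 per hour, so finishing takes 4/5 ÷ 13/40 = 32/13 hours.
Total time = 1 + 32/13 = 45/13 hours.

45/13 hours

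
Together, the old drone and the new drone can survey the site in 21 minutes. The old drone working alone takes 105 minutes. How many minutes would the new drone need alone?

Combined rate is 1/21 per minute.
Known contribution: 1/105 per minute.
So the new drone's rate is 1/21 − 1/105 = 4/105, meaning 105/4 minutes alone.

105/4 minutes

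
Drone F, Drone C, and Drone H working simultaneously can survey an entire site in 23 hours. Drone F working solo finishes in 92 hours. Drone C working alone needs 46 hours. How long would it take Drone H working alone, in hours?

92 hours

Combined rate is 1/23 per hour.
Known contribution: 1/92 + 1/46 = (1 + 2)/92 = 3/92 per hour.
So Drone H's rate is 1/23 − 3/92 = 1/92, meaning 92 hours alone.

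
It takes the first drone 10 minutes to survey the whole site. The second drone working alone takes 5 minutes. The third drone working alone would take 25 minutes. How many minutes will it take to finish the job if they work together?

Combined rate: 1/10 + 1/5 + 1/25 = (5 + 10 + 2)/50 = 17/50 per minute.
Time = 1 ÷ (17/50) = 50/17 minutes.

50/17 minutes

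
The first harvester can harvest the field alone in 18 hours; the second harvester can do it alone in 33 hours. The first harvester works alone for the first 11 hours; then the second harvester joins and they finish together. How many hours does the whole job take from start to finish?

264/17 hours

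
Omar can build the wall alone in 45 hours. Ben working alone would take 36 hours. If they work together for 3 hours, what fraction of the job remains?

Combined rate: 1/45 + 1/36 = (4 + 5)/180 = 9/180 = 1/20 per hour.
In 3 hours they complete 3·1/20 = 3/20 of the job.
So 17/20 remains.

17/20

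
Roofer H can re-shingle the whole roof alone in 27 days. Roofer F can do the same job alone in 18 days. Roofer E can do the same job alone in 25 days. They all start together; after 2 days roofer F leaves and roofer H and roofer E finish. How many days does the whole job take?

150/13 days

In the first 2 days the combined rate is 179/1350, so 179/675 of the job is done, leaving 496/675.
After roofer F leaves the rate is 52/675 per day; the remaining 496/675 takes 124/13 days.
Total = 2 + 124/13 = 150/13 days.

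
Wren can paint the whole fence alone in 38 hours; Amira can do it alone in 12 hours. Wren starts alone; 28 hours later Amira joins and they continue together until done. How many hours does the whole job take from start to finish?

152/5 hours

In 28 hours Wren does 28/38 = 14/19 of the job, leaving 5/19.
Wren and Amira together work at 25/228 per hour, so finishing takes 5/19 ÷ 25/228 = 12/5 hours.
Total time = 28 + 12/5 = 152/5 hours.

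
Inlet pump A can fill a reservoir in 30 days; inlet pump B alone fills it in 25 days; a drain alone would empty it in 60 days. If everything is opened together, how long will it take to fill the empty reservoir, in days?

Net rate = 1/30 + 1/25 − 1/60 = (10 + 12 − 5)/300 = 17/300 per day.
Filling time = 1 ÷ (17/300) = 300/17 days.

300/17 days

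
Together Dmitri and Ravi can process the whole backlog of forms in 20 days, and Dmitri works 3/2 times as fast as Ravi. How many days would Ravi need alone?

50 days

Let Ravi's rate be r; then Dmitri's rate is (3/2)r, so together (3/2 + 1)r = (5/2)r = 1/20.
Thus r = 1/50 per day.
Ravi alone: 50 days; Dmitri alone: 100/3 days.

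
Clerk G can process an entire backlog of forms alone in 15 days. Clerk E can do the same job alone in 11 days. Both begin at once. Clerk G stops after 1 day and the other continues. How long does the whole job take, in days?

154/15 days

In the first 1 day the combined rate is 26/165, so 26/165 of the job is done, leaving 139/165.
After Clerk G leaves the rate is 1/11 per day; the remaining 139/165 takes 139/15 days.
Total = 1 + 139/15 = 154/15 days.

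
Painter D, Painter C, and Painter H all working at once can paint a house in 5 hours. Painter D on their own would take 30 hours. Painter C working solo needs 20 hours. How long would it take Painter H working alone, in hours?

Combined rate is 1/5 per hour.
Known contribution: 1/30 + 1/20 = (2 + 3)/60 = 5/60 = 1/12 per hour.
So Painter H's rate is 1/5 − 1/12 = 7/60, meaning 60/7 hours alone.

60/7 hours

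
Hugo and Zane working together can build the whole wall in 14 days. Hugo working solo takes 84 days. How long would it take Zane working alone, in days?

84/5 days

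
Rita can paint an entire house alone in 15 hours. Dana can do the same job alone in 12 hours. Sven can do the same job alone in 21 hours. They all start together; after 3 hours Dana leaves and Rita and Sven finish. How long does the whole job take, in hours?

In the first 3 hours the combined rate is 83/420, so 83/140 of the job is done, leaving 57/140.
After Dana leaves the rate is 4/35 per hour; the remaining 57/140 takes 57/16 hours.
Total = 3 + 57/16 = 105/16 hours.

105/16 hours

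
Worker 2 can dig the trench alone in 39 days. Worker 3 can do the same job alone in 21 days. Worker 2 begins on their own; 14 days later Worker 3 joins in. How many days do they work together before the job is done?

35/4 days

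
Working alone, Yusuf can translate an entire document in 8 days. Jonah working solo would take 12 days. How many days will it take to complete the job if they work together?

24/5 days

With two workers the combined time is the product over the sum: 8·12/(8+12) = 96/20 = 24/5 days.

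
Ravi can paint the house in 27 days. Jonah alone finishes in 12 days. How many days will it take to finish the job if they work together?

108/13 days

With two workers the combined time is the product over the sum: 27·12/(27+12) = 324/39 = 108/13 days.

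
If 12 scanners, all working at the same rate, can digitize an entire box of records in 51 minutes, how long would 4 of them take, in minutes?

Total work is 12·51 = 612 scanner-minutes.
With 4 scanners: 612/4 = 153 minutes.

153 minutes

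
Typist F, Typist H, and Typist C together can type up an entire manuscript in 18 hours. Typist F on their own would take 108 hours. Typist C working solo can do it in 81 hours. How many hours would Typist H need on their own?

Combined rate is 1/18 per hour.
Known contribution: 1/108 + 1/81 = (3 + 4)/324 = 7/324 per hour.
So Typist H's rate is 1/18 − 7/324 = 11/324, meaning 324/11 hours alone.

324/11 hours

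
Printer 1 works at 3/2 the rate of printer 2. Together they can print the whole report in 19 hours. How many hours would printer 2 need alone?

95/2 hours

Let printer 2's rate be r; then printer 1's rate is (3/2)r, so together (3/2 + 1)r = (5/2)r = 1/19.
Thus r = 2/95 per hour.
Printer 2 alone: 95/2 hours; printer 1 alone: 95/3 hours.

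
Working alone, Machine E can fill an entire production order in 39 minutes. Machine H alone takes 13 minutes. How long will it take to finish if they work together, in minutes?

39/4 minutes

Combined rate: 1/39 + 1/13 = (1 + 3)/39 = 4/39 per minute.
Time = 1 ÷ (4/39) = 39/4 minutes.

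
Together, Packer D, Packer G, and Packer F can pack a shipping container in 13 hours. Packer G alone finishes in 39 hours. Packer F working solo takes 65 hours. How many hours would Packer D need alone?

Combined rate is 1/13 per hour.
Known contribution: 1/39 + 1/65 = (5 + 3)/195 = 8/195 per hour.
So Packer D's rate is 1/13 − 8/195 = 7/195, meaning 195/7 hours alone.

195/7 hours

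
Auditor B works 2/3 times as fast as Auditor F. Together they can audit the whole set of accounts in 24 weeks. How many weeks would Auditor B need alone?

60 weeks

Let Auditor F's rate be r; then Auditor B's rate is (2/3)r, so together (2/3 + 1)r = (5/3)r = 1/24.
Thus r = 1/40 per week.
Auditor F alone: 40 weeks; Auditor B alone: 60 weeks.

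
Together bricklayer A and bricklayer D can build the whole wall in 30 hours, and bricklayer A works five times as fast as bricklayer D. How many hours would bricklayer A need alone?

36 hours

Let bricklayer D's rate be r; then bricklayer A's rate is 5r, so together (5 + 1)r = 6r = 1/30.
Thus r = 1/180 per hour.
Bricklayer D alone: 180 hours; bricklayer A alone: 36 hours.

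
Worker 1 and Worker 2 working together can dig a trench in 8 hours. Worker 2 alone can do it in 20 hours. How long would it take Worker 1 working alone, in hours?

40/3 hours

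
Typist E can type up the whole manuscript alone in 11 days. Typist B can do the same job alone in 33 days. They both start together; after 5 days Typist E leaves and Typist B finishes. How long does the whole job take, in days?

In the first 5 days the combined rate is 4/33, so 20/33 of the job is done, leaving 13/33.
After Typist E leaves the rate is 1/33 per day; the remaining 13/33 takes 13 days.
Total = 5 + 13 = 18 days.

18 days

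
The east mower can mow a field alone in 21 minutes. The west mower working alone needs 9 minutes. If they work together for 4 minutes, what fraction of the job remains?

23/63

Combined rate: 1/21 + 1/9 = (3 + 7)/63 = 10/63 per minute.
In 4 minutes they complete 4·10/63 = 40/63 of the job.
So 23/63 remains.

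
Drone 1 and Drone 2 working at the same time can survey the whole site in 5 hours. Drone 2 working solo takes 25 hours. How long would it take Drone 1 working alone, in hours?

25/4 hours

Combined rate is 1/5 per hour.
Known contribution: 1/25 per hour.
So Drone 1's rate is 1/5 − 1/25 = 4/25, meaning 25/4 hours alone.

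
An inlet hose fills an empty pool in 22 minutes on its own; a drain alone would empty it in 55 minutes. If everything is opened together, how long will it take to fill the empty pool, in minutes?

110/3 minutes

Net rate = 1/22 − 1/55 = (5 − 2)/110 = 3/110 per minute.
Filling time = 1 ÷ (3/110) = 110/3 minutes.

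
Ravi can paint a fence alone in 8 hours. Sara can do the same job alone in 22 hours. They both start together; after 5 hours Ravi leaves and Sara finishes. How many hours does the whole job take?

33/4 hours

In the first 5 hours the combined rate is 15/88, so 75/88 of the job is done, leaving 13/88.
After Ravi leaves the rate is 1/22 per hour; the remaining 13/88 takes 13/4 hours.
Total = 5 + 13/4 = 33/4 hours.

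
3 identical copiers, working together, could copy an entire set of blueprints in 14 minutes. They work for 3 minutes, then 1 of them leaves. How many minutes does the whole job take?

39/2 minutes

One copier does 1/42 of the job per minute.
After 3 minutes with 3 copiers, 3/14 is done (11/14 left).
With 2 copiers the rate is 2/42 = 1/21, so the rest takes 11/14 ÷ 1/21 = 33/2 minutes.
Total = 3 + 33/2 = 39/2 minutes.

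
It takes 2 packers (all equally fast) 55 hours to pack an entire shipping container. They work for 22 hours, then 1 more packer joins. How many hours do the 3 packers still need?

22 hours

One packer does 1/110 of the job per hour.
After 22 hours with 2 packers, 2/5 is done (3/5 left).
With 3 packers the rate is 3/110, so the rest takes 3/5 ÷ 3/110 = 22 hours.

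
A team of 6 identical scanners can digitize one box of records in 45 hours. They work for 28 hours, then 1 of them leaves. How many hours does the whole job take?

One scanner does 1/270 of the job per hour.
After 28 hours with 6 scanners, 28/45 is done (17/45 left).
With 5 scanners the rate is 5/270 = 1/54, so the rest takes 17/45 ÷ 1/54 = 102/5 hours.
Total = 28 + 102/5 = 242/5 hours.

242/5 hours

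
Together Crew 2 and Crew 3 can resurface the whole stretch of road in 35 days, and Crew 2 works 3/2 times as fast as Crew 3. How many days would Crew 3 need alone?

175/2 days

Let Crew 3's rate be r; then Crew 2's rate is (3/2)r, so together (3/2 + 1)r = (5/2)r = 1/35.
Thus r = 2/175 per day.
Crew 3 alone: 175/2 days; Crew 2 alone: 175/3 days.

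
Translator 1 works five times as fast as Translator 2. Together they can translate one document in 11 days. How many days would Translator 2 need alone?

66 days

Let Translator 2's rate be r; then Translator 1's rate is 5r, so together (5 + 1)r = 6r = 1/11.
Thus r = 1/66 per day.
Translator 2 alone: 66 days; Translator 1 alone: 66/5 days.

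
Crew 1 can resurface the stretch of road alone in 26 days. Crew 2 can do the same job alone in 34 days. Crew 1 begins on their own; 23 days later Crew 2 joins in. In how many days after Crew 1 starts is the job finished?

247/10 days

In the first 23 days Crew 1 alone does 23/26 of the job, leaving 3/26.
Once everyone is working, combined rate: 1/26 + 1/34 = (17 + 13)/442 = 30/442 = 15/221 per day.
Remaining 3/26 at 15/221 per day takes 17/10 days.
Total from the start = 23 + 17/10 = 247/10 days.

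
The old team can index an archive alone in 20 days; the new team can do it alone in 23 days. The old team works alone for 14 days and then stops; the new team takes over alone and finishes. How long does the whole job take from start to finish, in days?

In 14 days the old team does 14/20 = 7/10 of the job, leaving 3/10.
The new team works at 1/23 per day, so finishing takes 3/10 ÷ 1/23 = 69/10 days.
Total time = 14 + 69/10 = 209/10 days.

209/10 days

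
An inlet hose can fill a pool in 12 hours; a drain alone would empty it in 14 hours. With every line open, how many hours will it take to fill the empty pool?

84 hours

Net rate = 1/12 − 1/14 = (7 − 6)/84 = 1/84 per hour.
Filling time = 1 ÷ (1/84) = 84 hours.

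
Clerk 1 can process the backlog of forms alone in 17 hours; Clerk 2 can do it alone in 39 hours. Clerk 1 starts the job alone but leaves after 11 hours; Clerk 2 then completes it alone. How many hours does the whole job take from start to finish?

421/17 hours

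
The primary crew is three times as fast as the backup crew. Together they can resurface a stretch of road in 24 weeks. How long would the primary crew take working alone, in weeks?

32 weeks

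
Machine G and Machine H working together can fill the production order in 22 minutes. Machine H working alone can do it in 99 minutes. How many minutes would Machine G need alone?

Combined rate is 1/22 per minute.
Known contribution: 1/99 per minute.
So Machine G's rate is 1/22 − 1/99 = 7/198, meaning 198/7 minutes alone.

198/7 minutes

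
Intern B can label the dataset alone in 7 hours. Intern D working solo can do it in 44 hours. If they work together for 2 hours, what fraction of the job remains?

103/154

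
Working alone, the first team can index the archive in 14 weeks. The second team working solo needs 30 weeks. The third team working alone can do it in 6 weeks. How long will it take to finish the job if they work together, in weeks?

70/19 weeks

Combined rate: 1/14 + 1/30 + 1/6 = (15 + 7 + 35)/210 = 57/210 = 19/70 per week.
Time = 1 ÷ (19/70) = 70/19 weeks.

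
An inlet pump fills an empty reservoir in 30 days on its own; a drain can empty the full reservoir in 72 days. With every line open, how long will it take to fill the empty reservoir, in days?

Net rate = 1/30 − 1/72 = (12 − 5)/360 = 7/360 per day.
Filling time = 1 ÷ (7/360) = 360/7 days.

360/7 days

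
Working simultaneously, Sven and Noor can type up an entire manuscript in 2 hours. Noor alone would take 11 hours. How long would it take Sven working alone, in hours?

Combined rate is 1/2 per hour.
Known contribution: 1/11 per hour.
So Sven's rate is 1/2 − 1/11 = 9/22, meaning 22/9 hours alone.

22/9 hours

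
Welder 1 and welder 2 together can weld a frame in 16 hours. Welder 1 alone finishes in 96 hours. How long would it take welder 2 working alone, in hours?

Combined rate is 1/16 per hour.
Known contribution: 1/96 per hour.
So welder 2's rate is 1/16 − 1/96 = 5/96, meaning 96/5 hours alone.

96/5 hours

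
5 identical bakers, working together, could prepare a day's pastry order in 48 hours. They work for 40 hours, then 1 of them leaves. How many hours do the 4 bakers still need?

One baker does 1/240 of the job per hour.
After 40 hours with 5 bakers, 5/6 is done (1/6 left).
With 4 bakers the rate is 4/240 = 1/60, so the rest takes 1/6 ÷ 1/60 = 10 hours.

10 hours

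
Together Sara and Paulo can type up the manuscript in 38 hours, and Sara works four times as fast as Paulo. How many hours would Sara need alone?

95/2 hours

Let Paulo's rate be r; then Sara's rate is 4r, so together (4 + 1)r = 5r = 1/38.
Thus r = 1/190 per hour.
Paulo alone: 190 hours; Sara alone: 95/2 hours.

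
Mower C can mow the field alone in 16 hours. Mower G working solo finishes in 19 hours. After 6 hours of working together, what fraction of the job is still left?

47/152

Combined rate: 1/16 + 1/19 = (19 + 16)/304 = 35/304 per hour.
In 6 hours they complete 6·35/304 = 105/152 of the job.
So 47/152 remains.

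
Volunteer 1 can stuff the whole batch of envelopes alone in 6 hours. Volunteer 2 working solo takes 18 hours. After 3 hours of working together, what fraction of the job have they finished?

2/3

Combined rate: 1/6 + 1/18 = (3 + 1)/18 = 4/18 = 2/9 per hour.
In 3 hours they complete 3·2/9 = 2/3 of the job.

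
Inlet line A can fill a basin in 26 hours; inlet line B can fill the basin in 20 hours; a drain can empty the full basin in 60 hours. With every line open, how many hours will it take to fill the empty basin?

Net rate = 1/26 + 1/20 − 1/60 = (30 + 39 − 13)/780 = 56/780 = 14/195 per hour.
Filling time = 1 ÷ (14/195) = 195/14 hours.

195/14 hours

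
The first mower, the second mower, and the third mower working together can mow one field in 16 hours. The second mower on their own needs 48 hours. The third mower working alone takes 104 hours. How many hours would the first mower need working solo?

156/5 hours

Combined rate is 1/16 per hour.
Known contribution: 1/48 + 1/104 = (13 + 6)/624 = 19/624 per hour.
So the first mower's rate is 1/16 − 19/624 = 5/156, meaning 156/5 hours alone.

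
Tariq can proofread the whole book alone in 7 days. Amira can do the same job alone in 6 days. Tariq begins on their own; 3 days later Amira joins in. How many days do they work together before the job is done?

24/13 days

In the first 3 days Tariq alone does 3/7 of the job, leaving 4/7.
Once everyone is working, combined rate: 1/7 + 1/6 = (6 + 7)/42 = 13/42 per day.
Remaining 4/7 at 13/42 per day takes 24/13 days.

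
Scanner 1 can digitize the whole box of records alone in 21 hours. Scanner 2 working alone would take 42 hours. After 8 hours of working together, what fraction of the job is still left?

Combined rate: 1/21 + 1/42 = (2 + 1)/42 = 3/42 = 1/14 per hour.
In 8 hours they complete 8·1/14 = 4/7 of the job.
So 3/7 remains.

3/7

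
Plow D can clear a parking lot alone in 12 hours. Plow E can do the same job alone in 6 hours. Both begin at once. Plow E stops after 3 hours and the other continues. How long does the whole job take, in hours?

In the first 3 hours the combined rate is 1/4, so 3/4 of the job is done, leaving 1/4.
After plow E leaves the rate is 1/12 per hour; the remaining 1/4 takes 3 hours.
Total = 3 + 3 = 6 hours.

6 hours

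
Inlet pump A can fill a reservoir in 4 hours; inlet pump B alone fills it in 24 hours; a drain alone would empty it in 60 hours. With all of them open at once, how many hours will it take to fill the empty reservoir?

Net rate = 1/4 + 1/24 − 1/60 = (30 + 5 − 2)/120 = 33/120 = 11/40 per hour.
Filling time = 1 ÷ (11/40) = 40/11 hours.

40/11 hours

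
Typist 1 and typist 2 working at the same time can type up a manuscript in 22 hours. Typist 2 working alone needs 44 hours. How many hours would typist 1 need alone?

Combined rate is 1/22 per hour.
Known contribution: 1/44 per hour.
So typist 1's rate is 1/22 − 1/44 = 1/44, meaning 44 hours alone.

44 hours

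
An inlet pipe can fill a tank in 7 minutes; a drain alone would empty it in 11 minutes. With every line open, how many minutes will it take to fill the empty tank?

77/4 minutes

Net rate = 1/7 − 1/11 = (11 − 7)/77 = 4/77 per minute.
Filling time = 1 ÷ (4/77) = 77/4 minutes.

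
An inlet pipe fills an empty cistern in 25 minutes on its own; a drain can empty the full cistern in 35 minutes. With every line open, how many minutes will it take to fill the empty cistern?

175/2 minutes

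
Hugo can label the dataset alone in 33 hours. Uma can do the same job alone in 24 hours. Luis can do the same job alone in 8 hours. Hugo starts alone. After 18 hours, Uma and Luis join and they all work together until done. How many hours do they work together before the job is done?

30/13 hours

In the first 18 hours Hugo alone does 18/33 = 6/11 of the job, leaving 5/11.
Once everyone is working, combined rate: 1/33 + 1/24 + 1/8 = (8 + 11 + 33)/264 = 52/264 = 13/66 per hour.
Remaining 5/11 at 13/66 per hour takes 30/13 hours.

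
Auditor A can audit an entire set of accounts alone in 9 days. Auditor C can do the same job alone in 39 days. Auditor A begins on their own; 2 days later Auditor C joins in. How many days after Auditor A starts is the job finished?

123/16 days

In the first 2 days Auditor A alone does 2/9 of the job, leaving 7/9.
Once everyone is working, combined rate: 1/9 + 1/39 = (13 + 3)/117 = 16/117 per day.
Remaining 7/9 at 16/117 per day takes 91/16 days.
Total from the start = 2 + 91/16 = 123/16 days.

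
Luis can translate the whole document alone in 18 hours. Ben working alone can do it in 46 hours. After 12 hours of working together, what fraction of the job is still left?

Combined rate: 1/18 + 1/46 = (23 + 9)/414 = 32/414 = 16/207 per hour.
In 12 hours they complete 12·16/207 = 64/69 of the job.
So 5/69 remains.

5/69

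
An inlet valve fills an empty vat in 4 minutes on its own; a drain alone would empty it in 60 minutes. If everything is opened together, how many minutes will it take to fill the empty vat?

Net rate = 1/4 − 1/60 = (15 − 1)/60 = 14/60 = 7/30 per minute.
Filling time = 1 ÷ (7/30) = 30/7 minutes.

30/7 minutes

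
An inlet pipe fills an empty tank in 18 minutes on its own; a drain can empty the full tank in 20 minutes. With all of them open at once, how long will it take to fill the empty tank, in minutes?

Net rate = 1/18 − 1/20 = (10 − 9)/180 = 1/180 per minute.
Filling time = 1 ÷ (1/180) = 180 minutes.

180 minutes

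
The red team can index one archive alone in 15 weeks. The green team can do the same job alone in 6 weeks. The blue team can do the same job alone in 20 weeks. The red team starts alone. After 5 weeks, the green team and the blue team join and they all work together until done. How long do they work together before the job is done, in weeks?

40/17 weeks

In the first 5 weeks the red team alone does 5/15 = 1/3 of the job, leaving 2/3.
Once everyone is working, combined rate: 1/15 + 1/6 + 1/20 = (4 + 10 + 3)/60 = 17/60 per week.
Remaining 2/3 at 17/60 per week takes 40/17 weeks.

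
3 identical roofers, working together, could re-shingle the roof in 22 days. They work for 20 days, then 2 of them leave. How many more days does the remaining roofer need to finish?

6 days

One roofer does 1/66 of the job per day.
After 20 days with 3 roofers, 10/11 is done (1/11 left).
With 1 roofer the rate is 1/66, so the rest takes 1/11 ÷ 1/66 = 6 days.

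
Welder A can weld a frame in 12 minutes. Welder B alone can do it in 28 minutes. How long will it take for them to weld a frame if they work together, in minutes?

Combined rate: 1/12 + 1/28 = (7 + 3)/84 = 10/84 = 5/42 per minute.
Time = 1 ÷ (5/42) = 42/5 minutes.

42/5 minutes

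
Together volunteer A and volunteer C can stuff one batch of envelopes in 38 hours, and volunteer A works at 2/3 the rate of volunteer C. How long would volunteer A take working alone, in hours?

95 hours

Let volunteer C's rate be r; then volunteer A's rate is (2/3)r, so together (2/3 + 1)r = (5/3)r = 1/38.
Thus r = 3/190 per hour.
Volunteer C alone: 190/3 hours; volunteer A alone: 95 hours.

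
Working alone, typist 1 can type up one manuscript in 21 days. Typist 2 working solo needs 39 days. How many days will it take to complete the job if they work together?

With two workers the combined time is the product over the sum: 21·39/(21+39) = 819/60 = 273/20 days.

273/20 days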